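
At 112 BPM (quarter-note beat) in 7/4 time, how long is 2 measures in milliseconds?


Quarter-note beat duration = 60000 / 112 ms
Beats per measure (7/4) = 7
One measure = 7 × 60000 / 112 = 420000 / 112 ms
2 measures = 2 × 420000 / 112 = 840000 / 112
= 7500.0 ms


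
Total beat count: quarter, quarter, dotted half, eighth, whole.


Working:
Beat values:
  quarter = 1 beat
  quarter = 1 beat
  dotted half = 3 beats
  eighth = 0.5 beats
  whole = 4 beats
Sum = 1 + 1 + 3 + 0.5 + 4
= 9.5 beats


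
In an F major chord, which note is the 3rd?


Working:
Major triad = root + major 3rd (4 semitones) + perfect 5th (7 semitones)
A triad on F stacks thirds, so the chord tones use letter names F-A-C
Root: F
Major 3rd above F: A
Perfect 5th above F: C
The 3rd = A


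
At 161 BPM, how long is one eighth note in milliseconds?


One quarter-note beat = 60000 / BPM = 60000 / 161 ms
Eighth note = 1/2 × quarter note
Duration = 1/2 × 60000 / 161 = 30000 / 161
= 186.3 ms


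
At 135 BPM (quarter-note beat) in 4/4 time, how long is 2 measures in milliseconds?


Let's work it out.
Quarter-note beat duration = 60000 / 135 ms
Beats per measure (4/4) = 4
One measure = 4 × 60000 / 135 = 240000 / 135 ms
2 measures = 2 × 240000 / 135 = 480000 / 135
= 3555.6 ms


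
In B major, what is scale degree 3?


Major scale pattern: W-W-H-W-W-W-H (2-2-1-2-2-2-1 semitones)
Starting from B:
  B + 2 semitones → C#
  C# + 2 semitones → D#
  D# + 1 semitone → E
  E + 2 semitones → F#
  F# + 2 semitones → G#
  G# + 2 semitones → A#
  A# + 1 semitone → B
Scale: B C# D# E F# G# A#
Degree 3 = D#


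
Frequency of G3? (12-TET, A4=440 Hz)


Let's work it out.
f = 440 × 2^(n/12) where n = semitones from A4
G3: -14 semitones from A4
f = 440 × 2^(-14/12)
f = 196.00 Hz


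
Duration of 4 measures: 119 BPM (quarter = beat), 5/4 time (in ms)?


Reasoning:
Quarter-note beat duration = 60000 / 119 ms
Beats per measure (5/4) = 5
One measure = 5 × 60000 / 119 = 300000 / 119 ms
4 measures = 4 × 300000 / 119 = 1200000 / 119
= 10084.0 ms


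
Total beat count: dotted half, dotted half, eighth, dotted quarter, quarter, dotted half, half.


Beat values:
  dotted half = 3 beats
  dotted half = 3 beats
  eighth = 0.5 beats
  dotted quarter = 1.5 beats
  quarter = 1 beat
  dotted half = 3 beats
  half = 2 beats
Sum = 3 + 3 + 0.5 + 1.5 + 1 + 3 + 2
= 14 beats


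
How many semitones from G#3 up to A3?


Absolute semitone position = octave×12 + chromatic position
G#3: 3×12 + 8 = 44
A3: 3×12 + 9 = 45
Difference = 45 - 44 = 1
= 1 semitone


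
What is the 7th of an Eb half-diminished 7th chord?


Step by step:
Half-diminished 7th chord = root + minor 3rd + diminished 5th + minor 7th
Seventh chords stack in thirds, so the letter names are E-G-B-D
Root: Eb
Minor 3rd above Eb: Gb
Diminished 5th above Eb: Bbb
Minor 7th above Eb: Db
The 7th = Db


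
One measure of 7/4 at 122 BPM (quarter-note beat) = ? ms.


Working:
Quarter-note beat duration = 60000 / 122 ms
Beats per measure (7/4) = 7
One measure = 7 × 60000 / 122 = 420000 / 122 ms
= 3442.6 ms


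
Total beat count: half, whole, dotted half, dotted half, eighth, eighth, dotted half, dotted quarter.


Solution.
Beat values:
  half = 2 beats
  whole = 4 beats
  dotted half = 3 beats
  dotted half = 3 beats
  eighth = 0.5 beats
  eighth = 0.5 beats
  dotted half = 3 beats
  dotted quarter = 1.5 beats
Sum = 2 + 4 + 3 + 3 + 0.5 + 0.5 + 3 + 1.5
= 17.5 beats


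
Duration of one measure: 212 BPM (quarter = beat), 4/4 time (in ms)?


Reasoning:
Quarter-note beat duration = 60000 / 212 ms
Beats per measure (4/4) = 4
One measure = 4 × 60000 / 212 = 240000 / 212 ms
= 1132.1 ms


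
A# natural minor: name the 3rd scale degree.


Working:
Natural minor scale pattern: W-H-W-W-H-W-W (2-1-2-2-1-2-2 semitones)
Starting from A#:
  A# + 2 semitones → B#
  B# + 1 semitone → C#
  C# + 2 semitones → D#
  D# + 2 semitones → E#
  E# + 1 semitone → F#
  F# + 2 semitones → G#
  G# + 2 semitones → A#
Scale: A# B# C# D# E# F# G#
Degree 3 = C#


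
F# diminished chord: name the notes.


Working:
Diminished triad = root + minor 3rd (3 semitones) + diminished 5th (6 semitones)
A triad on F# stacks thirds, so the chord tones use letter names F-A-C
Root: F#
Minor 3rd above F#: A
Diminished 5th above F#: C
Chord = F# A C


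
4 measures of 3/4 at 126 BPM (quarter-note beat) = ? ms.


Let's work it out.
Quarter-note beat duration = 60000 / 126 ms
Beats per measure (3/4) = 3
One measure = 3 × 60000 / 126 = 180000 / 126 ms
4 measures = 4 × 180000 / 126 = 720000 / 126
= 5714.3 ms


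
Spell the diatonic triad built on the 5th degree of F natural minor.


Step by step:
F natural minor scale: F G Ab Bb C Db Eb
Diatonic triad on degree 5 stacks scale notes 5, 7, 2: C Eb G
C→Eb = 3 semitones; C→G = 7 semitones → minor triad
= C Eb G (minor)


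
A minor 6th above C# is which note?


Reasoning:
A 6th spans 6 letter names, so from C we land on A
A minor 6th = 8 semitones above C#
Spell A at that pitch: A
= A


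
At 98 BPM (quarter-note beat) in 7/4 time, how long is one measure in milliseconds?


Reasoning:
Quarter-note beat duration = 60000 / 98 ms
Beats per measure (7/4) = 7
One measure = 7 × 60000 / 98 = 420000 / 98 ms
= 4285.7 ms


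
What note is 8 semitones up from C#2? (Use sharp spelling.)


Let's work it out.
C#2: chromatic position 1 in octave 2 → absolute = 2×12 + 1 = 25
Transpose up 8: 25 + 8 = 33
33 = 2×12 + 9 → A in octave 2
Result = A2


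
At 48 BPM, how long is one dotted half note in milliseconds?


Step by step:
One quarter-note beat = 60000 / BPM = 60000 / 48 ms
Dotted half note = 3 × quarter note
Duration = 3 × 60000 / 48 = 180000 / 48
= 3750.0 ms


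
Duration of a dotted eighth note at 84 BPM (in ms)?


Solution.
One quarter-note beat = 60000 / BPM = 60000 / 84 ms
Dotted eighth note = 3/4 × quarter note
Duration = 3/4 × 60000 / 84 = 45000 / 84
= 535.7 ms


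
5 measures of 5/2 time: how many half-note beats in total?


Working:
Time signature 5/2: the bottom number 2 means the half note gets one count
The top number 5 means 5 half-note beats per measure
Total = 5 × 5 measures
= 25 half-note beats


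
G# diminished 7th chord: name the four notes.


Reasoning:
Diminished 7th chord = root + minor 3rd + diminished 5th + diminished 7th
Seventh chords stack in thirds, so the letter names are G-B-D-F
Root: G#
Minor 3rd above G#: B
Diminished 5th above G#: D
Diminished 7th above G#: F
Chord = G# B D F


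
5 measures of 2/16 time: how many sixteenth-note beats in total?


Working:
Time signature 2/16: the bottom number 16 means the sixteenth note gets one count
The top number 2 means 2 sixteenth-note beats per measure
Total = 2 × 5 measures
= 10 sixteenth-note beats


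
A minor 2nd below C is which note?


A 2nd spans 2 letter names, so from C we land on B
A minor 2nd = 1 semitone below C
Spell B at that pitch: B
= B


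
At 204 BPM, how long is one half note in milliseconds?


One quarter-note beat = 60000 / BPM = 60000 / 204 ms
Half note = 2 × quarter note
Duration = 2 × 60000 / 204 = 120000 / 204
= 588.2 ms


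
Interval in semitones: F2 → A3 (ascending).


Absolute semitone position = octave×12 + chromatic position
F2: 2×12 + 5 = 29
A3: 3×12 + 9 = 45
Difference = 45 - 29 = 16
= 16 semitones


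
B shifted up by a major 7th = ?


Reasoning:
major 7th: 7 letter names, 11 semitones
Letter: B + 6 → A
Pitch: B + 11 semitones, spelled as an A → A#
= A#


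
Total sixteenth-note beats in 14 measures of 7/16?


Time signature 7/16: the bottom number 16 means the sixteenth note gets one count
The top number 7 means 7 sixteenth-note beats per measure
Total = 7 × 14 measures
= 98 sixteenth-note beats


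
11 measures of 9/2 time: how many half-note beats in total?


Let's work it out.
Time signature 9/2: the bottom number 2 means the half note gets one count
The top number 9 means 9 half-note beats per measure
Total = 9 × 11 measures
= 99 half-note beats


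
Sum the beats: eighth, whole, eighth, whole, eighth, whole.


Solution.
Beat values:
  eighth = 0.5 beats
  whole = 4 beats
  eighth = 0.5 beats
  whole = 4 beats
  eighth = 0.5 beats
  whole = 4 beats
Sum = 0.5 + 4 + 0.5 + 4 + 0.5 + 4
= 13.5 beats


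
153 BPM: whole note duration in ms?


Let's work it out.
One quarter-note beat = 60000 / BPM = 60000 / 153 ms
Whole note = 4 × quarter note
Duration = 4 × 60000 / 153 = 240000 / 153
= 1568.6 ms


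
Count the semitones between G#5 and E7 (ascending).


Working:
Absolute semitone position = octave×12 + chromatic position
G#5: 5×12 + 8 = 68
E7: 7×12 + 4 = 88
Difference = 88 - 68 = 20
= 20 semitones


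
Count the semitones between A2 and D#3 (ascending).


Step by step:
Absolute semitone position = octave×12 + chromatic position
A2: 2×12 + 9 = 33
D#3: 3×12 + 3 = 39
Difference = 39 - 33 = 6
= 6 semitones


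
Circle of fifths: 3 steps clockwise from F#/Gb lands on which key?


Step by step:
Each clockwise step on the circle of fifths moves up a perfect 5th
From F#/Gb: F#/Gb → Db → Ab → Eb
= Eb


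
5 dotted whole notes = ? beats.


Solution.
Base whole note = 4 beats
Dot 1 adds half the previous value: +2
One dotted whole = 4 + 2 = 6
5 of them = 5 × 6 = 30
= 30 beats


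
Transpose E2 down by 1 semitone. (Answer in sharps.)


Working:
E2: chromatic position 4 in octave 2 → absolute = 2×12 + 4 = 28
Transpose down 1: 28 - 1 = 27
27 = 2×12 + 3 → D# in octave 2
Result = D#2


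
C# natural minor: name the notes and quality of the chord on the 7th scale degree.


Working:
C# natural minor scale: C# D# E F# G# A B
Diatonic triad on degree 7 stacks scale notes 7, 2, 4: B D# F#
B→D# = 4 semitones; B→F# = 7 semitones → major triad
= B D# F# (major)


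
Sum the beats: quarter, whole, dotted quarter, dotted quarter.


Let's work it out.
Beat values:
  quarter = 1 beat
  whole = 4 beats
  dotted quarter = 1.5 beats
  dotted quarter = 1.5 beats
Sum = 1 + 4 + 1.5 + 1.5
= 8 beats


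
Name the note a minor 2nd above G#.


Reasoning:
A 2nd spans 2 letter names, so from G we land on A
A minor 2nd = 1 semitone above G#
Spell A at that pitch: A
= A


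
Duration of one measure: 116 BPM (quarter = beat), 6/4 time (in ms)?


Working:
Quarter-note beat duration = 60000 / 116 ms
Beats per measure (6/4) = 6
One measure = 6 × 60000 / 116 = 360000 / 116 ms
= 3103.4 ms


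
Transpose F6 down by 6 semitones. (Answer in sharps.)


Reasoning:
F6: chromatic position 5 in octave 6 → absolute = 6×12 + 5 = 77
Transpose down 6: 77 - 6 = 71
71 = 5×12 + 11 → B in octave 5
Result = B5


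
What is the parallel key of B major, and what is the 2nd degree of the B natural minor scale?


Reasoning:
Parallel keys share the same tonic but differ in mode
B major → parallel is B minor
B natural minor scale: B C# D E F# G A
= B minor; 2nd degree = C#


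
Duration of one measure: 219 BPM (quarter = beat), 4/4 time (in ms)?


Let's work it out.
Quarter-note beat duration = 60000 / 219 ms
Beats per measure (4/4) = 4
One measure = 4 × 60000 / 219 = 240000 / 219 ms
= 1095.9 ms


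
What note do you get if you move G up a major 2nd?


Working:
major 2nd: 2 letter names, 2 semitones
Letter: G + 1 → A
Pitch: G + 2 semitones, spelled as an A → A
= A


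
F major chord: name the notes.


Major triad = root + major 3rd (4 semitones) + perfect 5th (7 semitones)
A triad on F stacks thirds, so the chord tones use letter names F-A-C
Root: F
Major 3rd above F: A
Perfect 5th above F: C
Chord = F A C


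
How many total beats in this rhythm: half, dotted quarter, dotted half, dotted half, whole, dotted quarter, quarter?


Working:
Beat values:
  half = 2 beats
  dotted quarter = 1.5 beats
  dotted half = 3 beats
  dotted half = 3 beats
  whole = 4 beats
  dotted quarter = 1.5 beats
  quarter = 1 beat
Sum = 2 + 1.5 + 3 + 3 + 4 + 1.5 + 1
= 16 beats


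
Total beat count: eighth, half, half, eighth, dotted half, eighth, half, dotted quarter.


Working:
Beat values:
  eighth = 0.5 beats
  half = 2 beats
  half = 2 beats
  eighth = 0.5 beats
  dotted half = 3 beats
  eighth = 0.5 beats
  half = 2 beats
  dotted quarter = 1.5 beats
Sum = 0.5 + 2 + 2 + 0.5 + 3 + 0.5 + 2 + 1.5
= 12 beats


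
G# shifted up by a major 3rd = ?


Reasoning:
major 3rd: 3 letter names, 4 semitones
Letter: G + 2 → B
Pitch: G# + 4 semitones, spelled as a B → B#
= B#


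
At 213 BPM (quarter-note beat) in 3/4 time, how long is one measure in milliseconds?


Quarter-note beat duration = 60000 / 213 ms
Beats per measure (3/4) = 3
One measure = 3 × 60000 / 213 = 180000 / 213 ms
= 845.1 ms


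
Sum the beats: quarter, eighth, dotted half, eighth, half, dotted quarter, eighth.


Reasoning:
Beat values:
  quarter = 1 beat
  eighth = 0.5 beats
  dotted half = 3 beats
  eighth = 0.5 beats
  half = 2 beats
  dotted quarter = 1.5 beats
  eighth = 0.5 beats
Sum = 1 + 0.5 + 3 + 0.5 + 2 + 1.5 + 0.5
= 9 beats


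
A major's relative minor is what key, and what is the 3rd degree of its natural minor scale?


The relative minor shares the major's key signature and starts on its 6th degree
6th degree = a major 6th above the tonic; a major 6th above A is F#
→ relative minor of A major is F# minor
F# natural minor scale: F# G# A B C# D E
= F# minor; 3rd degree = A


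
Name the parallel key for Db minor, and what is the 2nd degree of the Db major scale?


Parallel keys share the same tonic but differ in mode
Db minor → parallel is Db major
Db major scale: Db Eb F Gb Ab Bb C
= Db major; 2nd degree = Eb


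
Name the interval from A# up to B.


Working:
Letter names: A → B spans 2 letter names → a 2nd
Semitones: A# → B = 1 half-step
A 2nd of 1 semitone is a minor 2nd
= minor 2nd


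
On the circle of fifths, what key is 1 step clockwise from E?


Reasoning:
Each clockwise step on the circle of fifths moves up a perfect 5th
From E: E → B
= B


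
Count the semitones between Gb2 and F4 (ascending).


Reasoning:
Absolute semitone position = octave×12 + chromatic position
Gb2: 2×12 + 6 = 30
F4: 4×12 + 5 = 53
Difference = 53 - 30 = 23
= 23 semitones


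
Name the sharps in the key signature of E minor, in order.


Sharp minor keys follow the circle of fifths: A(0), E(1), B(2), F#(3), C#(4), G#(5), D#(6), A#(7)
E minor has 1 sharp
Order of sharps: F# C# G# D# A# E# B# → first 1: F#
= F#


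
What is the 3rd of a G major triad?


Major triad = root + major 3rd (4 semitones) + perfect 5th (7 semitones)
A triad on G stacks thirds, so the chord tones use letter names G-B-D
Root: G
Major 3rd above G: B
Perfect 5th above G: D
The 3rd = B


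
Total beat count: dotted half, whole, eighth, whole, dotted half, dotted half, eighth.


Beat values:
  dotted half = 3 beats
  whole = 4 beats
  eighth = 0.5 beats
  whole = 4 beats
  dotted half = 3 beats
  dotted half = 3 beats
  eighth = 0.5 beats
Sum = 3 + 4 + 0.5 + 4 + 3 + 3 + 0.5
= 18 beats


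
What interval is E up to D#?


Step by step:
Letter names: E → D spans 7 letter names → a 7th
Semitones: E → D# = 11 half-steps
A 7th of 11 semitones is a major 7th
= major 7th


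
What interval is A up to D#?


Step by step:
Letter names: A → D spans 4 letter names → a 4th
Semitones: A → D# = 6 half-steps
A 4th of 6 semitones is an augmented 4th
= augmented 4th


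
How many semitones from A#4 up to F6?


Reasoning:
Absolute semitone position = octave×12 + chromatic position
A#4: 4×12 + 10 = 58
F6: 6×12 + 5 = 77
Difference = 77 - 58 = 19
= 19 semitones


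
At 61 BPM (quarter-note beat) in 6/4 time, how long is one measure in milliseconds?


Quarter-note beat duration = 60000 / 61 ms
Beats per measure (6/4) = 6
One measure = 6 × 60000 / 61 = 360000 / 61 ms
= 5901.6 ms


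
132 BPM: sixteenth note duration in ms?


One quarter-note beat = 60000 / BPM = 60000 / 132 ms
Sixteenth note = 1/4 × quarter note
Duration = 1/4 × 60000 / 132 = 15000 / 132
= 113.6 ms


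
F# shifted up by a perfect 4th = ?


perfect 4th: 4 letter names, 5 semitones
Letter: F + 3 → B
Pitch: F# + 5 semitones, spelled as a B → B
= B


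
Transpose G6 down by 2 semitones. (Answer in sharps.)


Let's work it out.
G6: chromatic position 7 in octave 6 → absolute = 6×12 + 7 = 79
Transpose down 2: 79 - 2 = 77
77 = 6×12 + 5 → F in octave 6
Result = F6


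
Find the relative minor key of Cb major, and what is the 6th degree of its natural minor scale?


Working:
The relative minor shares the major's key signature and starts on its 6th degree
6th degree = a major 6th above the tonic; a major 6th above Cb is Ab
→ relative minor of Cb major is Ab minor
Ab natural minor scale: Ab Bb Cb Db Eb Fb Gb
= Ab minor; 6th degree = Fb


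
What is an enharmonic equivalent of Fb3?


Enharmonic notes sound the same pitch but are spelled with different letter names
Fb and E name the same pitch class
= E3


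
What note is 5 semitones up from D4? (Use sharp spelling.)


Reasoning:
D4: chromatic position 2 in octave 4 → absolute = 4×12 + 2 = 50
Transpose up 5: 50 + 5 = 55
55 = 4×12 + 7 → G in octave 4
Result = G4


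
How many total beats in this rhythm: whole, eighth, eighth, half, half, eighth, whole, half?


Reasoning:
Beat values:
  whole = 4 beats
  eighth = 0.5 beats
  eighth = 0.5 beats
  half = 2 beats
  half = 2 beats
  eighth = 0.5 beats
  whole = 4 beats
  half = 2 beats
Sum = 4 + 0.5 + 0.5 + 2 + 2 + 0.5 + 4 + 2
= 15.5 beats


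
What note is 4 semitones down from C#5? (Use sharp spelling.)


Step by step:
C#5: chromatic position 1 in octave 5 → absolute = 5×12 + 1 = 61
Transpose down 4: 61 - 4 = 57
57 = 4×12 + 9 → A in octave 4
Result = A4


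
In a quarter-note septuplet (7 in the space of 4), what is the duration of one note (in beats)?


Reasoning:
Septuplet: 7 notes occupy the space of 4 quarter notes
Space = 4 × 1 = 4 beats
Each septuplet note = 4 / 7 = 4/7 beats
= 4/7 beats


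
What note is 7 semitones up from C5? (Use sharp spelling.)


Let's work it out.
C5: chromatic position 0 in octave 5 → absolute = 5×12 + 0 = 60
Transpose up 7: 60 + 7 = 67
67 = 5×12 + 7 → G in octave 5
Result = G5


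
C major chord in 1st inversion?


Root position: C E G
1st inversion: move root up an octave
Bass note: E
Notes (bottom to top) = E G C


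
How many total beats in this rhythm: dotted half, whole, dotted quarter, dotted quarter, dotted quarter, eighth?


Working:
Beat values:
  dotted half = 3 beats
  whole = 4 beats
  dotted quarter = 1.5 beats
  dotted quarter = 1.5 beats
  dotted quarter = 1.5 beats
  eighth = 0.5 beats
Sum = 3 + 4 + 1.5 + 1.5 + 1.5 + 0.5
= 12 beats


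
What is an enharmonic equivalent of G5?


Step by step:
Enharmonic notes sound the same pitch but are spelled with different letter names
G and F## name the same pitch class
= F##5


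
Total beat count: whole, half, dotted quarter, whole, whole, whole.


Reasoning:
Beat values:
  whole = 4 beats
  half = 2 beats
  dotted quarter = 1.5 beats
  whole = 4 beats
  whole = 4 beats
  whole = 4 beats
Sum = 4 + 2 + 1.5 + 4 + 4 + 4
= 19.5 beats


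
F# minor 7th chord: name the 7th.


Reasoning:
Minor 7th chord = root + minor 3rd + perfect 5th + minor 7th
Seventh chords stack in thirds, so the letter names are F-A-C-E
Root: F#
Minor 3rd above F#: A
Perfect 5th above F#: C#
Minor 7th above F#: E
The 7th = E


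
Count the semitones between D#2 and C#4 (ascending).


Reasoning:
Absolute semitone position = octave×12 + chromatic position
D#2: 2×12 + 3 = 27
C#4: 4×12 + 1 = 49
Difference = 49 - 27 = 22
= 22 semitones


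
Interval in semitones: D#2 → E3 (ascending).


Reasoning:
Absolute semitone position = octave×12 + chromatic position
D#2: 2×12 + 3 = 27
E3: 3×12 + 4 = 40
Difference = 40 - 27 = 13
= 13 semitones


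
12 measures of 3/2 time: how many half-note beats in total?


Step by step:
Time signature 3/2: the bottom number 2 means the half note gets one count
The top number 3 means 3 half-note beats per measure
Total = 3 × 12 measures
= 36 half-note beats


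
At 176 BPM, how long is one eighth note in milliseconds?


Solution.
One quarter-note beat = 60000 / BPM = 60000 / 176 ms
Eighth note = 1/2 × quarter note
Duration = 1/2 × 60000 / 176 = 30000 / 176
= 170.5 ms


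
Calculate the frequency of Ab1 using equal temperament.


f = 440 × 2^(n/12) where n = semitones from A4
Ab1: -37 semitones from A4
f = 440 × 2^(-37/12)
f = 51.91 Hz


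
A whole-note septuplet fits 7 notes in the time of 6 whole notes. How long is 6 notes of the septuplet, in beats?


Septuplet: 7 notes occupy the space of 6 whole notes
Space = 6 × 4 = 24 beats
Each septuplet note = 24 / 7 = 24/7 beats
6 notes = 6 × 24/7 = 144/7
= 144/7 beats


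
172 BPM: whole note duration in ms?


Solution.
One quarter-note beat = 60000 / BPM = 60000 / 172 ms
Whole note = 4 × quarter note
Duration = 4 × 60000 / 172 = 240000 / 172
= 1395.3 ms


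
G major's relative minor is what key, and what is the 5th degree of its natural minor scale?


The relative minor shares the major's key signature and starts on its 6th degree
6th degree = a major 6th above the tonic; a major 6th above G is E
→ relative minor of G major is E minor
E natural minor scale: E F# G A B C D
= E minor; 5th degree = B


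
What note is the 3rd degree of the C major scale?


Working:
Major scale pattern: W-W-H-W-W-W-H (2-2-1-2-2-2-1 semitones)
Starting from C:
  C + 2 semitones → D
  D + 2 semitones → E
  E + 1 semitone → F
  F + 2 semitones → G
  G + 2 semitones → A
  A + 2 semitones → B
  B + 1 semitone → C
Scale: C D E F G A B
Degree 3 = E


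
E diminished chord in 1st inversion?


Solution.
Root position: E G Bb
1st inversion: move root up an octave
Bass note: G
Notes (bottom to top) = G Bb E


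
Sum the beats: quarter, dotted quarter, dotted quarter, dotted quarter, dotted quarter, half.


Working:
Beat values:
  quarter = 1 beat
  dotted quarter = 1.5 beats
  dotted quarter = 1.5 beats
  dotted quarter = 1.5 beats
  dotted quarter = 1.5 beats
  half = 2 beats
Sum = 1 + 1.5 + 1.5 + 1.5 + 1.5 + 2
= 9 beats


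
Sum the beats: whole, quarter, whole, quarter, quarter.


Beat values:
  whole = 4 beats
  quarter = 1 beat
  whole = 4 beats
  quarter = 1 beat
  quarter = 1 beat
Sum = 4 + 1 + 4 + 1 + 1
= 11 beats


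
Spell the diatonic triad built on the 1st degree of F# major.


Step by step:
F# major scale: F# G# A# B C# D# E#
Diatonic triad on degree 1 stacks scale notes 1, 3, 5: F# A# C#
F#→A# = 4 semitones; F#→C# = 7 semitones → major triad
= F# A# C# (major)


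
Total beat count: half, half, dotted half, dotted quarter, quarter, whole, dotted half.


Step by step:
Beat values:
  half = 2 beats
  half = 2 beats
  dotted half = 3 beats
  dotted quarter = 1.5 beats
  quarter = 1 beat
  whole = 4 beats
  dotted half = 3 beats
Sum = 2 + 2 + 3 + 1.5 + 1 + 4 + 3
= 16.5 beats


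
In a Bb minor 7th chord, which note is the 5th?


Solution.
Minor 7th chord = root + minor 3rd + perfect 5th + minor 7th
Seventh chords stack in thirds, so the letter names are B-D-F-A
Root: Bb
Minor 3rd above Bb: Db
Perfect 5th above Bb: F
Minor 7th above Bb: Ab
The 5th = F


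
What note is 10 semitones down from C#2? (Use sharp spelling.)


Working:
C#2: chromatic position 1 in octave 2 → absolute = 2×12 + 1 = 25
Transpose down 10: 25 - 10 = 15
15 = 1×12 + 3 → D# in octave 1
Result = D#1


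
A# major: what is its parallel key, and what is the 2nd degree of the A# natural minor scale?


Reasoning:
Parallel keys share the same tonic but differ in mode
A# major → parallel is A# minor
A# natural minor scale: A# B# C# D# E# F# G#
= A# minor; 2nd degree = B#


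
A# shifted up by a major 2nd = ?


Solution.
major 2nd: 2 letter names, 2 semitones
Letter: A + 1 → B
Pitch: A# + 2 semitones, spelled as a B → B#
= B#


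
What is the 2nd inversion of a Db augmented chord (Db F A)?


Step by step:
Root position: Db F A
2nd inversion: move root and 3rd up an octave
Bass note: A
Notes (bottom to top) = A Db F


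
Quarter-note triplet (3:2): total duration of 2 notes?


Let's work it out.
Triplet: 3 notes occupy the space of 2 quarter notes
Space = 2 × 1 = 2 beats
Each triplet note = 2 / 3 = 2/3 beats
2 notes = 2 × 2/3 = 4/3
= 4/3 beats


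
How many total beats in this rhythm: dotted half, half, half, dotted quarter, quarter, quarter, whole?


Reasoning:
Beat values:
  dotted half = 3 beats
  half = 2 beats
  half = 2 beats
  dotted quarter = 1.5 beats
  quarter = 1 beat
  quarter = 1 beat
  whole = 4 beats
Sum = 3 + 2 + 2 + 1.5 + 1 + 1 + 4
= 14.5 beats


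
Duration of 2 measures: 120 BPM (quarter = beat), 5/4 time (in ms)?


Reasoning:
Quarter-note beat duration = 60000 / 120 ms
Beats per measure (5/4) = 5
One measure = 5 × 60000 / 120 = 300000 / 120 ms
2 measures = 2 × 300000 / 120 = 600000 / 120
= 5000.0 ms


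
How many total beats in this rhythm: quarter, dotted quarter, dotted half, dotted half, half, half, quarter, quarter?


Reasoning:
Beat values:
  quarter = 1 beat
  dotted quarter = 1.5 beats
  dotted half = 3 beats
  dotted half = 3 beats
  half = 2 beats
  half = 2 beats
  quarter = 1 beat
  quarter = 1 beat
Sum = 1 + 1.5 + 3 + 3 + 2 + 2 + 1 + 1
= 14.5 beats


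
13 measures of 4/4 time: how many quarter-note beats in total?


Step by step:
Time signature 4/4: the bottom number 4 means the quarter note gets one count
The top number 4 means 4 quarter-note beats per measure
Total = 4 × 13 measures
= 52 quarter-note beats


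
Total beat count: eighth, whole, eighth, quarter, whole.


Beat values:
  eighth = 0.5 beats
  whole = 4 beats
  eighth = 0.5 beats
  quarter = 1 beat
  whole = 4 beats
Sum = 0.5 + 4 + 0.5 + 1 + 4
= 10 beats


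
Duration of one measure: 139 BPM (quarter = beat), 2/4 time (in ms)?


Solution.
Quarter-note beat duration = 60000 / 139 ms
Beats per measure (2/4) = 2
One measure = 2 × 60000 / 139 = 120000 / 139 ms
= 863.3 ms


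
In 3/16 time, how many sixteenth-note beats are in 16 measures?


Time signature 3/16: the bottom number 16 means the sixteenth note gets one count
The top number 3 means 3 sixteenth-note beats per measure
Total = 3 × 16 measures
= 48 sixteenth-note beats


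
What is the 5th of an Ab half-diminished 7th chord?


Half-diminished 7th chord = root + minor 3rd + diminished 5th + minor 7th
Seventh chords stack in thirds, so the letter names are A-C-E-G
Root: Ab
Minor 3rd above Ab: Cb
Diminished 5th above Ab: Ebb
Minor 7th above Ab: Gb
The 5th = Ebb


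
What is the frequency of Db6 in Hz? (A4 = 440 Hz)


Step by step:
f = 440 × 2^(n/12) where n = semitones from A4
Db6: 16 semitones from A4
f = 440 × 2^(16/12)
f = 1108.73 Hz


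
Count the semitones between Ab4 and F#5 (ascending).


Absolute semitone position = octave×12 + chromatic position
Ab4: 4×12 + 8 = 56
F#5: 5×12 + 6 = 66
Difference = 66 - 56 = 10
= 10 semitones


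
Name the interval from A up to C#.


Working:
Letter names: A → C spans 3 letter names → a 3rd
Semitones: A → C# = 4 half-steps
A 3rd of 4 semitones is a major 3rd
= major 3rd


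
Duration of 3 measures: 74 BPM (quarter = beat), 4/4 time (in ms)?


Quarter-note beat duration = 60000 / 74 ms
Beats per measure (4/4) = 4
One measure = 4 × 60000 / 74 = 240000 / 74 ms
3 measures = 3 × 240000 / 74 = 720000 / 74
= 9729.7 ms


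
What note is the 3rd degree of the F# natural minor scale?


Natural minor scale pattern: W-H-W-W-H-W-W (2-1-2-2-1-2-2 semitones)
Starting from F#:
  F# + 2 semitones → G#
  G# + 1 semitone → A
  A + 2 semitones → B
  B + 2 semitones → C#
  C# + 1 semitone → D
  D + 2 semitones → E
  E + 2 semitones → F#
Scale: F# G# A B C# D E
Degree 3 = A


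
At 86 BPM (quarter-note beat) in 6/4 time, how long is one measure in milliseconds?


Let's work it out.
Quarter-note beat duration = 60000 / 86 ms
Beats per measure (6/4) = 6
One measure = 6 × 60000 / 86 = 360000 / 86 ms
= 4186.0 ms


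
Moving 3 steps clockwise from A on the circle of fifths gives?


Step by step:
Each clockwise step on the circle of fifths moves up a perfect 5th
From A: A → E → B → F#/Gb
= F#/Gb


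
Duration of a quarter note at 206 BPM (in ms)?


One quarter-note beat = 60000 / BPM = 60000 / 206 ms
Duration = 60000 / 206
= 291.3 ms


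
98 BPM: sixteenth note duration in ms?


Working:
One quarter-note beat = 60000 / BPM = 60000 / 98 ms
Sixteenth note = 1/4 × quarter note
Duration = 1/4 × 60000 / 98 = 15000 / 98
= 153.1 ms


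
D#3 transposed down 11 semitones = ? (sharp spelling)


Solution.
D#3: chromatic position 3 in octave 3 → absolute = 3×12 + 3 = 39
Transpose down 11: 39 - 11 = 28
28 = 2×12 + 4 → E in octave 2
Result = E2


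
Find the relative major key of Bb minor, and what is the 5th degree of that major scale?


Solution.
The relative major shares the key signature and is a minor 3rd above the minor tonic
A minor 3rd above Bb is Db
→ relative major of Bb minor is Db major
Db major scale: Db Eb F Gb Ab Bb C
= Db major; 5th degree = Ab


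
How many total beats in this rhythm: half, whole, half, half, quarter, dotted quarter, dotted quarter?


Working:
Beat values:
  half = 2 beats
  whole = 4 beats
  half = 2 beats
  half = 2 beats
  quarter = 1 beat
  dotted quarter = 1.5 beats
  dotted quarter = 1.5 beats
Sum = 2 + 4 + 2 + 2 + 1 + 1.5 + 1.5
= 14 beats


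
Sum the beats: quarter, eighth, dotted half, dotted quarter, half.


Beat values:
  quarter = 1 beat
  eighth = 0.5 beats
  dotted half = 3 beats
  dotted quarter = 1.5 beats
  half = 2 beats
Sum = 1 + 0.5 + 3 + 1.5 + 2
= 8 beats


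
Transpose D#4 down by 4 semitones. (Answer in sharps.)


D#4: chromatic position 3 in octave 4 → absolute = 4×12 + 3 = 51
Transpose down 4: 51 - 4 = 47
47 = 3×12 + 11 → B in octave 3
Result = B3


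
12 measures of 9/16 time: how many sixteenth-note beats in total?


Working:
Time signature 9/16: the bottom number 16 means the sixteenth note gets one count
The top number 9 means 9 sixteenth-note beats per measure
Total = 9 × 12 measures
= 108 sixteenth-note beats


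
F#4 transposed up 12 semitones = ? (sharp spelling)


Solution.
F#4: chromatic position 6 in octave 4 → absolute = 4×12 + 6 = 54
Transpose up 12: 54 + 12 = 66
66 = 5×12 + 6 → F# in octave 5
Result = F#5


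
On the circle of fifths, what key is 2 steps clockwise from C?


Each clockwise step on the circle of fifths moves up a perfect 5th
From C: C → G → D
= D


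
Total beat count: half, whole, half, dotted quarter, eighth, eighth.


Solution.
Beat values:
  half = 2 beats
  whole = 4 beats
  half = 2 beats
  dotted quarter = 1.5 beats
  eighth = 0.5 beats
  eighth = 0.5 beats
Sum = 2 + 4 + 2 + 1.5 + 0.5 + 0.5
= 10.5 beats


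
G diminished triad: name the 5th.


Solution.
Diminished triad = root + minor 3rd (3 semitones) + diminished 5th (6 semitones)
A triad on G stacks thirds, so the chord tones use letter names G-B-D
Root: G
Minor 3rd above G: Bb
Diminished 5th above G: Db
The 5th = Db


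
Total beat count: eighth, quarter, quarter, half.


Solution.
Beat values:
  eighth = 0.5 beats
  quarter = 1 beat
  quarter = 1 beat
  half = 2 beats
Sum = 0.5 + 1 + 1 + 2
= 4.5 beats


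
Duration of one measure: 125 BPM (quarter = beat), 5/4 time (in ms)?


Quarter-note beat duration = 60000 / 125 ms
Beats per measure (5/4) = 5
One measure = 5 × 60000 / 125 = 300000 / 125 ms
= 2400.0 ms


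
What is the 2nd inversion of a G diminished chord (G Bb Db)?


Solution.
Root position: G Bb Db
2nd inversion: move root and 3rd up an octave
Bass note: Db
Notes (bottom to top) = Db G Bb


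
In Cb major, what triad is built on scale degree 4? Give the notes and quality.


Cb major scale: Cb Db Eb Fb Gb Ab Bb
Diatonic triad on degree 4 stacks scale notes 4, 6, 1: Fb Ab Cb
Fb→Ab = 4 semitones; Fb→Cb = 7 semitones → major triad
= Fb Ab Cb (major)


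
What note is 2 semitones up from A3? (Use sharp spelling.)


Working:
A3: chromatic position 9 in octave 3 → absolute = 3×12 + 9 = 45
Transpose up 2: 45 + 2 = 47
47 = 3×12 + 11 → B in octave 3
Result = B3


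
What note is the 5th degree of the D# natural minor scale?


Step by step:
Natural minor scale pattern: W-H-W-W-H-W-W (2-1-2-2-1-2-2 semitones)
Starting from D#:
  D# + 2 semitones → E#
  E# + 1 semitone → F#
  F# + 2 semitones → G#
  G# + 2 semitones → A#
  A# + 1 semitone → B
  B + 2 semitones → C#
  C# + 2 semitones → D#
Scale: D# E# F# G# A# B C#
Degree 5 = A#


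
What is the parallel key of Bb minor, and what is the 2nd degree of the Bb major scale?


Reasoning:
Parallel keys share the same tonic but differ in mode
Bb minor → parallel is Bb major
Bb major scale: Bb C D Eb F G A
= Bb major; 2nd degree = C


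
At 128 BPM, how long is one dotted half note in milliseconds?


One quarter-note beat = 60000 / BPM = 60000 / 128 ms
Dotted half note = 3 × quarter note
Duration = 3 × 60000 / 128 = 180000 / 128
= 1406.2 ms


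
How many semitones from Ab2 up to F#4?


Solution.
Absolute semitone position = octave×12 + chromatic position
Ab2: 2×12 + 8 = 32
F#4: 4×12 + 6 = 54
Difference = 54 - 32 = 22
= 22 semitones


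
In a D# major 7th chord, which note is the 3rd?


Reasoning:
Major 7th chord = root + major 3rd + perfect 5th + major 7th
Seventh chords stack in thirds, so the letter names are D-F-A-C
Root: D#
Major 3rd above D#: F##
Perfect 5th above D#: A#
Major 7th above D#: C##
The 3rd = F##


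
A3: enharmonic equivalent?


Working:
Enharmonic notes sound the same pitch but are spelled with different letter names
A and G## name the same pitch class
= G##3


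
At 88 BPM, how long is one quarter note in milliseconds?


Solution.
One quarter-note beat = 60000 / BPM = 60000 / 88 ms
Duration = 60000 / 88
= 681.8 ms


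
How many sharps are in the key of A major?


Sharp major keys follow the circle of fifths: C(0), G(1), D(2), A(3), E(4), B(5), F#(6), C#(7)
A major has 3 sharps
Order of sharps: F# C# G# D# A# E# B# → first 3: F#, C#, G#
= 3 sharps


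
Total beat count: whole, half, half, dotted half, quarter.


Beat values:
  whole = 4 beats
  half = 2 beats
  half = 2 beats
  dotted half = 3 beats
  quarter = 1 beat
Sum = 4 + 2 + 2 + 3 + 1
= 12 beats


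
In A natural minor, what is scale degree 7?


Natural minor scale pattern: W-H-W-W-H-W-W (2-1-2-2-1-2-2 semitones)
Starting from A:
  A + 2 semitones → B
  B + 1 semitone → C
  C + 2 semitones → D
  D + 2 semitones → E
  E + 1 semitone → F
  F + 2 semitones → G
  G + 2 semitones → A
Scale: A B C D E F G
Degree 7 = G


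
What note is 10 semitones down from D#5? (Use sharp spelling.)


Reasoning:
D#5: chromatic position 3 in octave 5 → absolute = 5×12 + 3 = 63
Transpose down 10: 63 - 10 = 53
53 = 4×12 + 5 → F in octave 4
Result = F4


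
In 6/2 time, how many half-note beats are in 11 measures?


Let's work it out.
Time signature 6/2: the bottom number 2 means the half note gets one count
The top number 6 means 6 half-note beats per measure
Total = 6 × 11 measures
= 66 half-note beats


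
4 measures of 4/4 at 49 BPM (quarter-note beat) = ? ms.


Working:
Quarter-note beat duration = 60000 / 49 ms
Beats per measure (4/4) = 4
One measure = 4 × 60000 / 49 = 240000 / 49 ms
4 measures = 4 × 240000 / 49 = 960000 / 49
= 19591.8 ms


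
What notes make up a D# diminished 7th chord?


Reasoning:
Diminished 7th chord = root + minor 3rd + diminished 5th + diminished 7th
Seventh chords stack in thirds, so the letter names are D-F-A-C
Root: D#
Minor 3rd above D#: F#
Diminished 5th above D#: A
Diminished 7th above D#: C
Chord = D# F# A C


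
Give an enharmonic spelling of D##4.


Let's work it out.
Enharmonic notes sound the same pitch but are spelled with different letter names
D## and E name the same pitch class
= E4


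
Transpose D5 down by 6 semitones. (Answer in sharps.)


Reasoning:
D5: chromatic position 2 in octave 5 → absolute = 5×12 + 2 = 62
Transpose down 6: 62 - 6 = 56
56 = 4×12 + 8 → G# in octave 4
Result = G#4


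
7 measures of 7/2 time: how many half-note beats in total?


Let's work it out.
Time signature 7/2: the bottom number 2 means the half note gets one count
The top number 7 means 7 half-note beats per measure
Total = 7 × 7 measures
= 49 half-note beats


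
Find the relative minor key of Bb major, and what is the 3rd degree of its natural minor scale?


Solution.
The relative minor shares the major's key signature and starts on its 6th degree
6th degree = a major 6th above the tonic; a major 6th above Bb is G
→ relative minor of Bb major is G minor
G natural minor scale: G A Bb C D Eb F
= G minor; 3rd degree = Bb


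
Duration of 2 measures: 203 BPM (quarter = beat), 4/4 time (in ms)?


Let's work it out.
Quarter-note beat duration = 60000 / 203 ms
Beats per measure (4/4) = 4
One measure = 4 × 60000 / 203 = 240000 / 203 ms
2 measures = 2 × 240000 / 203 = 480000 / 203
= 2364.5 ms


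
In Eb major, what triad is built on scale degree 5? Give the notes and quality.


Working:
Eb major scale: Eb F G Ab Bb C D
Diatonic triad on degree 5 stacks scale notes 5, 7, 2: Bb D F
Bb→D = 4 semitones; Bb→F = 7 semitones → major triad
= Bb D F (major)


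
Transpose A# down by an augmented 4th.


Step by step:
augmented 4th: 4 letter names, 6 semitones
Letter: A - 3 → E
Pitch: A# - 6 semitones, spelled as an E → E
= E


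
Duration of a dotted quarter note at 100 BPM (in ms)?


Reasoning:
One quarter-note beat = 60000 / BPM = 60000 / 100 ms
Dotted quarter note = 3/2 × quarter note
Duration = 3/2 × 60000 / 100 = 90000 / 100
= 900.0 ms


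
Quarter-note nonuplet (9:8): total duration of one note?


Nonuplet: 9 notes occupy the space of 8 quarter notes
Space = 8 × 1 = 8 beats
Each nonuplet note = 8 / 9 = 8/9 beats
= 8/9 beats


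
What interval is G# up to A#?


Step by step:
Letter names: G → A spans 2 letter names → a 2nd
Semitones: G# → A# = 2 half-steps
A 2nd of 2 semitones is a major 2nd
= major 2nd


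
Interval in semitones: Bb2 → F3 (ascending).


Step by step:
Absolute semitone position = octave×12 + chromatic position
Bb2: 2×12 + 10 = 34
F3: 3×12 + 5 = 41
Difference = 41 - 34 = 7
= 7 semitones


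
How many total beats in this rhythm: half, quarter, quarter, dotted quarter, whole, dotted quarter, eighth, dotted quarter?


Let's work it out.
Beat values:
  half = 2 beats
  quarter = 1 beat
  quarter = 1 beat
  dotted quarter = 1.5 beats
  whole = 4 beats
  dotted quarter = 1.5 beats
  eighth = 0.5 beats
  dotted quarter = 1.5 beats
Sum = 2 + 1 + 1 + 1.5 + 4 + 1.5 + 0.5 + 1.5
= 13 beats


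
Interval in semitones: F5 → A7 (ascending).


Solution.
Absolute semitone position = octave×12 + chromatic position
F5: 5×12 + 5 = 65
A7: 7×12 + 9 = 93
Difference = 93 - 65 = 28
= 28 semitones


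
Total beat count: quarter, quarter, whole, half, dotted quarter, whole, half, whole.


Solution.
Beat values:
  quarter = 1 beat
  quarter = 1 beat
  whole = 4 beats
  half = 2 beats
  dotted quarter = 1.5 beats
  whole = 4 beats
  half = 2 beats
  whole = 4 beats
Sum = 1 + 1 + 4 + 2 + 1.5 + 4 + 2 + 4
= 19.5 beats


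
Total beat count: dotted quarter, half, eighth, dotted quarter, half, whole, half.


Let's work it out.
Beat values:
  dotted quarter = 1.5 beats
  half = 2 beats
  eighth = 0.5 beats
  dotted quarter = 1.5 beats
  half = 2 beats
  whole = 4 beats
  half = 2 beats
Sum = 1.5 + 2 + 0.5 + 1.5 + 2 + 4 + 2
= 13.5 beats
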